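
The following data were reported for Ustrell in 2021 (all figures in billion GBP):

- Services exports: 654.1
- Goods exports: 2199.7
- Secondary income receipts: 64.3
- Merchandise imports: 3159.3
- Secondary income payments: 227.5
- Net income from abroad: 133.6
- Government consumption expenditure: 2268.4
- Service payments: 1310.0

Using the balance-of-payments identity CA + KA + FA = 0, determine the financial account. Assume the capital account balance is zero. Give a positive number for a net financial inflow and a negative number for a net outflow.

1645.1

Goods balance = 2199.7 - 3159.3 = -959.6
Services balance = 654.1 - 1310.0 = -655.9
Trade balance (goods + services) = -959.6 + (-655.9) = -1615.5
Net primary income = 133.6
Net secondary income = 64.3 - 227.5 = -163.2
Current account = -1615.5 + 133.6 + (-163.2) = -1645.1
Financial account = -(-1645.1) = 1645.1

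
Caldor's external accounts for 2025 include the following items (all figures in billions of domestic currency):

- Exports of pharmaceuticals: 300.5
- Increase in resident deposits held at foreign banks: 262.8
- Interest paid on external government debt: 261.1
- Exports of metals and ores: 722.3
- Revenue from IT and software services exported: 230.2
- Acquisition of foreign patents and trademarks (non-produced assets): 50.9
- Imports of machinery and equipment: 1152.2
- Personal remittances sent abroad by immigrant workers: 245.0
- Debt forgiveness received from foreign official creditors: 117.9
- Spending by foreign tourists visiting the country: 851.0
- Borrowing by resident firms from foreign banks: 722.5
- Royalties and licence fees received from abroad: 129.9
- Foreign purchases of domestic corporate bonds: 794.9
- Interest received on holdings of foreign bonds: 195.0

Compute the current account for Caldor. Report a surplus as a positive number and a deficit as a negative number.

770.6

Goods: 722.3 + 300.5 - 1152.2 = -129.4
Services: 230.2 + 129.9 + 851.0 = 1211.1
Primary income: -261.1 + 195.0 = -66.1
Secondary income: -245.0
Current account = (-129.4) + 1211.1 + (-66.1) + (-245.0) = 770.6
(Excluded from the current account — financial account: increase in resident deposits held at foreign banks 262.8, borrowing by resident firms from foreign banks 722.5, foreign purchases of domestic corporate bonds 794.9; capital account: acquisition of foreign patents and trademarks (non-produced assets) 50.9, debt forgiveness received from foreign official creditors 117.9.)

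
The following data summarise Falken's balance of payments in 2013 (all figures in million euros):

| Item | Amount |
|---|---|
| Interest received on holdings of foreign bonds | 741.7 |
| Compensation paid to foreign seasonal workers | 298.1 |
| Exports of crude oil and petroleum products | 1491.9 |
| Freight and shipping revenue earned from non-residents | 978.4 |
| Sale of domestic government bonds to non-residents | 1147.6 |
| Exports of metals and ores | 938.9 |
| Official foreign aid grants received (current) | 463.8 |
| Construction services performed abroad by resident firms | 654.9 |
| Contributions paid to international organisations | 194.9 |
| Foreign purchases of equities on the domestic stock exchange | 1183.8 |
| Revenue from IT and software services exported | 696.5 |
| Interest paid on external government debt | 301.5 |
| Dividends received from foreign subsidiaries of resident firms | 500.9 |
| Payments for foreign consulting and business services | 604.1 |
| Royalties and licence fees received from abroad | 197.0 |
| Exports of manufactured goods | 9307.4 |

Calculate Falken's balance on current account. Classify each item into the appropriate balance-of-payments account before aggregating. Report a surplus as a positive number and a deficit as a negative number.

Goods: 1491.9 + 9307.4 + 938.9 = 11738.2
Services: 978.4 - 604.1 + 696.5 + 654.9 + 197.0 = 1922.7
Primary income: -301.5 + 500.9 - 298.1 + 741.7 = 643.0
Secondary income: -194.9 + 463.8 = 268.9
Current account = 11738.2 + 1922.7 + 643.0 + 268.9 = 14572.8
(Excluded from the current account — financial account: sale of domestic government bonds to non-residents 1147.6, foreign purchases of equities on the domestic stock exchange 1183.8.)

14572.8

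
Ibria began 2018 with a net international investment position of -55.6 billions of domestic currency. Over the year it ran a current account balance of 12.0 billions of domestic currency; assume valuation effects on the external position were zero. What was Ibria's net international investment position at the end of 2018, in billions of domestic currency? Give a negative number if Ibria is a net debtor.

With no valuation effects, change in NIIP = current account = 12.0
End-of-year NIIP = -55.6 + 12.0 = -43.6

-43.6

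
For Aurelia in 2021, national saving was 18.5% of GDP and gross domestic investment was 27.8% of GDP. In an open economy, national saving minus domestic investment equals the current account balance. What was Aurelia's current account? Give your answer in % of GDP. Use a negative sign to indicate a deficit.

S - I = CA (net lending to the rest of the world).
CA = S - I = 18.5 - 27.8 = -9.3

-9.3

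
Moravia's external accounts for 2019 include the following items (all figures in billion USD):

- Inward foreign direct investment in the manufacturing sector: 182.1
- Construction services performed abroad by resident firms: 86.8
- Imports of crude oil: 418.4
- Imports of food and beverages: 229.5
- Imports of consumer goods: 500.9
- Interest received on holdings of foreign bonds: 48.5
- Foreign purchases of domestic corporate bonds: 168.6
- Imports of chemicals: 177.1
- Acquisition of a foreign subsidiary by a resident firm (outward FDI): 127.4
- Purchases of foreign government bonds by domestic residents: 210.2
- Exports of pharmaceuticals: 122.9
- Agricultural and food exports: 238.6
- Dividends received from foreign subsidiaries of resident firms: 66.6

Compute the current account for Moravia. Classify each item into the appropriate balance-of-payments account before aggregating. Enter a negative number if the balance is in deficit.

Goods: -229.5 - 500.9 + 238.6 - 177.1 + 122.9 - 418.4 = -964.4
Services: 86.8
Primary income: 66.6 + 48.5 = 115.1
Current account = (-964.4) + 86.8 + 115.1 = -762.5
(Excluded from the current account — financial account: inward foreign direct investment in the manufacturing sector 182.1, foreign purchases of domestic corporate bonds 168.6, acquisition of a foreign subsidiary by a resident firm (outward FDI) 127.4, purchases of foreign government bonds by domestic residents 210.2.)

-762.5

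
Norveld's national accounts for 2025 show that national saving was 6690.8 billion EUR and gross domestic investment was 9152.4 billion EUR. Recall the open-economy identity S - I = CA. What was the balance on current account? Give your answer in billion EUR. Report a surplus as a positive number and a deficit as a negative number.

-2461.6

S - I = CA (net lending to the rest of the world).
CA = S - I = 6690.8 - 9152.4 = -2461.6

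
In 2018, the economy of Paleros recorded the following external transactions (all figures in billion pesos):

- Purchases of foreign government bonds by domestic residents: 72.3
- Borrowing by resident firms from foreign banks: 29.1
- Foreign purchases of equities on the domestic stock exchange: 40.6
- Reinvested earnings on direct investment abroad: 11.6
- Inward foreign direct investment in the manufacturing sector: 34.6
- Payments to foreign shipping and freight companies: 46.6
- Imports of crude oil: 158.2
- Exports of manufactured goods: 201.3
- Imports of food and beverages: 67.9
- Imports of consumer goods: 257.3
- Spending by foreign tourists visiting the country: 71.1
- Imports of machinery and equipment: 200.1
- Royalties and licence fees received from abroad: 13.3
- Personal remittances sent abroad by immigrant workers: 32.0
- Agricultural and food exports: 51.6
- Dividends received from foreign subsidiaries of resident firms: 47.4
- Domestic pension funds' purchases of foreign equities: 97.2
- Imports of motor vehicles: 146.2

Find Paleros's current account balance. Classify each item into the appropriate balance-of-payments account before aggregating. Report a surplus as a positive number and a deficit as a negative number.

Goods: -257.3 - 200.1 - 158.2 - 146.2 + 51.6 - 67.9 + 201.3 = -576.8
Services: -46.6 + 71.1 + 13.3 = 37.8
Primary income: 47.4 + 11.6 = 59.0
Secondary income: -32.0
Current account = (-576.8) + 37.8 + 59.0 + (-32.0) = -512.0
(Excluded from the current account — financial account: purchases of foreign government bonds by domestic residents 72.3, borrowing by resident firms from foreign banks 29.1, foreign purchases of equities on the domestic stock exchange 40.6, inward foreign direct investment in the manufacturing sector 34.6, domestic pension funds' purchases of foreign equities 97.2.)

-512.0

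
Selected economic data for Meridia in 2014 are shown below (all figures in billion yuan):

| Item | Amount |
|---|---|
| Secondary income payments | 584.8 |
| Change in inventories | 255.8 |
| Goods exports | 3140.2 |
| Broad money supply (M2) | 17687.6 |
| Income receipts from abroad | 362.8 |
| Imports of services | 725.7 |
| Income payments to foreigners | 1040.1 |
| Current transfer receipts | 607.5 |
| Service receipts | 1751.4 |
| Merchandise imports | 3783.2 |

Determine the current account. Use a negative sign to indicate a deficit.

Goods balance = 3140.2 - 3783.2 = -643.0
Services balance = 1751.4 - 725.7 = 1025.7
Trade balance (goods + services) = -643.0 + 1025.7 = 382.7
Net primary income = 362.8 - 1040.1 = -677.3
Net secondary income = 607.5 - 584.8 = 22.7
Current account = 382.7 + (-677.3) + 22.7 = -271.9

-271.9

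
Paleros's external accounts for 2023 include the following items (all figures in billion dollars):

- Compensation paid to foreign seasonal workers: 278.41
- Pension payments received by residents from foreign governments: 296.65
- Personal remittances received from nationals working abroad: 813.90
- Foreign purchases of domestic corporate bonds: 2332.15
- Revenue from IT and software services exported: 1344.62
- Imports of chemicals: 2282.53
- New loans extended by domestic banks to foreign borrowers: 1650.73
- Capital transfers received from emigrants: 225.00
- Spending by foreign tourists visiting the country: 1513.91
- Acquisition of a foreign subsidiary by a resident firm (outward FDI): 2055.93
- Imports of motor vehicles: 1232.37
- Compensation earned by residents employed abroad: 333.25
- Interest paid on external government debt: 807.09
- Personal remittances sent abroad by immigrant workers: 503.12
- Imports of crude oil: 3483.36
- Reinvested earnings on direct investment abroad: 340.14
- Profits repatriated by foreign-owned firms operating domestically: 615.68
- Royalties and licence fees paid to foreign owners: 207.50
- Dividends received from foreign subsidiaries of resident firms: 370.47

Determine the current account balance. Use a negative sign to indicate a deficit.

-4397.12

Goods: -2282.53 - 3483.36 - 1232.37 = -6998.26
Services: -207.50 + 1513.91 + 1344.62 = 2651.03
Primary income: -615.68 + 340.14 - 807.09 + 333.25 + 370.47 - 278.41 = -657.32
Secondary income: 296.65 + 813.90 - 503.12 = 607.43
Current account = (-6998.26) + 2651.03 + (-657.32) + 607.43 = -4397.12
(Excluded from the current account — financial account: foreign purchases of domestic corporate bonds 2332.15, new loans extended by domestic banks to foreign borrowers 1650.73, acquisition of a foreign subsidiary by a resident firm (outward FDI) 2055.93; capital account: capital transfers received from emigrants 225.00.)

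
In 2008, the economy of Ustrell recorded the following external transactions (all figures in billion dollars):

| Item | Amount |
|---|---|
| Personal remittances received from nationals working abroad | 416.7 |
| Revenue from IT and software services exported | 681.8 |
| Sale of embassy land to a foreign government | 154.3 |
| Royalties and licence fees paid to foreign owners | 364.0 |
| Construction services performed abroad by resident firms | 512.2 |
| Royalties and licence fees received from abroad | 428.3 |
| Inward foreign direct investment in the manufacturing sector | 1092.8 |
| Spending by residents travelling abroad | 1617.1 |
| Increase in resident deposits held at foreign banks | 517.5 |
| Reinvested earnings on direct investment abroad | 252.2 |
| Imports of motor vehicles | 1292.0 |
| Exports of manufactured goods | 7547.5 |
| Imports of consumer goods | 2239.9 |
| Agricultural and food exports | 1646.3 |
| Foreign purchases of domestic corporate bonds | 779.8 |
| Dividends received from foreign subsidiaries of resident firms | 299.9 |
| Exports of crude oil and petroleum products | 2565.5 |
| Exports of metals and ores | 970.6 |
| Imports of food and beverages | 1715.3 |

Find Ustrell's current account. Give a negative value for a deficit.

Goods: 2565.5 + 7547.5 + 970.6 - 2239.9 - 1715.3 - 1292.0 + 1646.3 = 7482.7
Services: 681.8 + 428.3 - 1617.1 + 512.2 - 364.0 = -358.8
Primary income: 252.2 + 299.9 = 552.1
Secondary income: 416.7
Current account = 7482.7 + (-358.8) + 552.1 + 416.7 = 8092.7
(Excluded from the current account — capital account: sale of embassy land to a foreign government 154.3; financial account: inward foreign direct investment in the manufacturing sector 1092.8, increase in resident deposits held at foreign banks 517.5, foreign purchases of domestic corporate bonds 779.8.)

8092.7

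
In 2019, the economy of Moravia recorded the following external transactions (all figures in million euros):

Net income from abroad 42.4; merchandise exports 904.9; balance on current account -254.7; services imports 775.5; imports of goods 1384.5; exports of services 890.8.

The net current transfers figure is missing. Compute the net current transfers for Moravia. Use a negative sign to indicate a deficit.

67.2

Current account = goods balance + services balance + net primary income + net secondary income
Sum of the known components = -321.9
Net current transfers = CA - (known components) = -254.7 - (-321.9) = 67.2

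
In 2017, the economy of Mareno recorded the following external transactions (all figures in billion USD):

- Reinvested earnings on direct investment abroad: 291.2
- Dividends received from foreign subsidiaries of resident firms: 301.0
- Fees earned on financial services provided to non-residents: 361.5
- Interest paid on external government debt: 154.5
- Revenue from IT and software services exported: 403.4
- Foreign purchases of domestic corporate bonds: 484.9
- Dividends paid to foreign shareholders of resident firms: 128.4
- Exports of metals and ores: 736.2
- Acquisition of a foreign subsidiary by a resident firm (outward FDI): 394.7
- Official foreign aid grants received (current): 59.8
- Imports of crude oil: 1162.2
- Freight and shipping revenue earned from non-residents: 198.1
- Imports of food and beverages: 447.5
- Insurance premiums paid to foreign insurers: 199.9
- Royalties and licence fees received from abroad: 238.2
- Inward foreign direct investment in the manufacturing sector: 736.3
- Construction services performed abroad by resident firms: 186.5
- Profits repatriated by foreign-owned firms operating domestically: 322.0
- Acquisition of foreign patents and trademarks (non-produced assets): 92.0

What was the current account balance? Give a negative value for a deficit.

Goods: 736.2 - 1162.2 - 447.5 = -873.5
Services: 186.5 + 198.1 - 199.9 + 238.2 + 403.4 + 361.5 = 1187.8
Primary income: 291.2 - 128.4 - 154.5 - 322.0 + 301.0 = -12.7
Secondary income: 59.8
Current account = (-873.5) + 1187.8 + (-12.7) + 59.8 = 361.4
(Excluded from the current account — financial account: foreign purchases of domestic corporate bonds 484.9, acquisition of a foreign subsidiary by a resident firm (outward FDI) 394.7, inward foreign direct investment in the manufacturing sector 736.3; capital account: acquisition of foreign patents and trademarks (non-produced assets) 92.0.)

361.4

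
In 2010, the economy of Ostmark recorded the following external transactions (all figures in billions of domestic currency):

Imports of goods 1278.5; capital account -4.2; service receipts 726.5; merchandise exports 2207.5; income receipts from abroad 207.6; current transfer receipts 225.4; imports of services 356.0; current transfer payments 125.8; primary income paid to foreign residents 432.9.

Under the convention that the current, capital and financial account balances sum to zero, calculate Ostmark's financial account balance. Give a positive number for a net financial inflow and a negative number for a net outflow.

-1169.6

Goods balance = 2207.5 - 1278.5 = 929.0
Services balance = 726.5 - 356.0 = 370.5
Trade balance (goods + services) = 929.0 + 370.5 = 1299.5
Net primary income = 207.6 - 432.9 = -225.3
Net secondary income = 225.4 - 125.8 = 99.6
Current account = 1299.5 + (-225.3) + 99.6 = 1173.8
Financial account = -(1173.8 + (-4.2)) = -1169.6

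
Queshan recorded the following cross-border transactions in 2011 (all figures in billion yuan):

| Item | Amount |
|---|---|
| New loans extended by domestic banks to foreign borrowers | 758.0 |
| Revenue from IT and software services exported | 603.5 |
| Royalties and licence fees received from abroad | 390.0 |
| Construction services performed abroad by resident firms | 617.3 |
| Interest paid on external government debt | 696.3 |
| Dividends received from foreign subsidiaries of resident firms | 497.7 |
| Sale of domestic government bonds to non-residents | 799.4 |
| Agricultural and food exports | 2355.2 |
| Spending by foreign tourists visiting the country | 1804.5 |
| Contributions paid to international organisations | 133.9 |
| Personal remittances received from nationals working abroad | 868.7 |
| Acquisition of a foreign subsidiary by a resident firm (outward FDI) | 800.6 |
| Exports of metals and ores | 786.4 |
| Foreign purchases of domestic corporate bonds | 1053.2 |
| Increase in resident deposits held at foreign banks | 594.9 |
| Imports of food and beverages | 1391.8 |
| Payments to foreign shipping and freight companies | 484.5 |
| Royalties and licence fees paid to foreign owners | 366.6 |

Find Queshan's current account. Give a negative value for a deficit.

4850.2

Goods: 786.4 - 1391.8 + 2355.2 = 1749.8
Services: -366.6 + 603.5 + 1804.5 + 617.3 + 390.0 - 484.5 = 2564.2
Primary income: -696.3 + 497.7 = -198.6
Secondary income: 868.7 - 133.9 = 734.8
Current account = 1749.8 + 2564.2 + (-198.6) + 734.8 = 4850.2
(Excluded from the current account — financial account: new loans extended by domestic banks to foreign borrowers 758.0, sale of domestic government bonds to non-residents 799.4, acquisition of a foreign subsidiary by a resident firm (outward FDI) 800.6, foreign purchases of domestic corporate bonds 1053.2, increase in resident deposits held at foreign banks 594.9.)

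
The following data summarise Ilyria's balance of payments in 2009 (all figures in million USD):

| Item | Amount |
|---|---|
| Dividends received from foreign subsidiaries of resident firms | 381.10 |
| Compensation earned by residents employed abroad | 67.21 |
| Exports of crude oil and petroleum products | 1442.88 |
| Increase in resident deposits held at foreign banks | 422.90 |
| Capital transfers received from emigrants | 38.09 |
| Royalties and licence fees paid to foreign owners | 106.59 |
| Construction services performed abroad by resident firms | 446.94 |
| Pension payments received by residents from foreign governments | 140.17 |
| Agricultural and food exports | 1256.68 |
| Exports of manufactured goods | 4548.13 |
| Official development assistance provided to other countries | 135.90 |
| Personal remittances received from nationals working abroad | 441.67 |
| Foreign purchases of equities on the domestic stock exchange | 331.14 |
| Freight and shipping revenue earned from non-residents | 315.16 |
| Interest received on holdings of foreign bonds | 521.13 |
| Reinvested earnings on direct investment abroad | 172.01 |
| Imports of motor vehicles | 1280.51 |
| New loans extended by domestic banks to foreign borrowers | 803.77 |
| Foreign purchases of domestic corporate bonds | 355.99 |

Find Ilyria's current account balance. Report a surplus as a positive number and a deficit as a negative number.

Goods: 1442.88 - 1280.51 + 4548.13 + 1256.68 = 5967.18
Services: -106.59 + 315.16 + 446.94 = 655.51
Primary income: 521.13 + 381.10 + 172.01 + 67.21 = 1141.45
Secondary income: 140.17 - 135.90 + 441.67 = 445.94
Current account = 5967.18 + 655.51 + 1141.45 + 445.94 = 8210.08
(Excluded from the current account — financial account: increase in resident deposits held at foreign banks 422.90, foreign purchases of equities on the domestic stock exchange 331.14, new loans extended by domestic banks to foreign borrowers 803.77, foreign purchases of domestic corporate bonds 355.99; capital account: capital transfers received from emigrants 38.09.)

8210.08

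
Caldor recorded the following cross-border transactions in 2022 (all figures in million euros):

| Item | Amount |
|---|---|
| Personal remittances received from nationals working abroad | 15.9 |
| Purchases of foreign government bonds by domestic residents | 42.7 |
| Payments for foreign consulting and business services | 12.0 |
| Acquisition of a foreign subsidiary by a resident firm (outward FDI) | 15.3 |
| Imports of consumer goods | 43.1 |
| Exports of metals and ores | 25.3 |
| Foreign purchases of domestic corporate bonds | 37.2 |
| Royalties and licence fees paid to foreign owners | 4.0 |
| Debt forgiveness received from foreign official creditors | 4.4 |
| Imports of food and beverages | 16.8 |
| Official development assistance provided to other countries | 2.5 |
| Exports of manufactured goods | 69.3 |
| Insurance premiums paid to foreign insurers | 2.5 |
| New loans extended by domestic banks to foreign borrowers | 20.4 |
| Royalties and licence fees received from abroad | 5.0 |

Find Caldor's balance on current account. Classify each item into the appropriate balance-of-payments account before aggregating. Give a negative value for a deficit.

34.6

Goods: 69.3 + 25.3 - 16.8 - 43.1 = 34.7
Services: -2.5 - 12.0 - 4.0 + 5.0 = -13.5
Secondary income: 15.9 - 2.5 = 13.4
Current account = 34.7 + (-13.5) + 13.4 = 34.6
(Excluded from the current account — financial account: purchases of foreign government bonds by domestic residents 42.7, acquisition of a foreign subsidiary by a resident firm (outward FDI) 15.3, foreign purchases of domestic corporate bonds 37.2, new loans extended by domestic banks to foreign borrowers 20.4; capital account: debt forgiveness received from foreign official creditors 4.4.)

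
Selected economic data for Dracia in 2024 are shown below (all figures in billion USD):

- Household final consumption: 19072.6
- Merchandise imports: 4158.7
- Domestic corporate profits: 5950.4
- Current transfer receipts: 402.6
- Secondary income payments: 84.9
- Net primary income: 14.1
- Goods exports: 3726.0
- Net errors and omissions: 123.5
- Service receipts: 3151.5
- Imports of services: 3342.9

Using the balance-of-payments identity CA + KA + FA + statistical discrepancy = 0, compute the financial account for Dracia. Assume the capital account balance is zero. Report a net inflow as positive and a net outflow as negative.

168.8

Goods balance = 3726.0 - 4158.7 = -432.7
Services balance = 3151.5 - 3342.9 = -191.4
Trade balance (goods + services) = -432.7 + (-191.4) = -624.1
Net primary income = 14.1
Net secondary income = 402.6 - 84.9 = 317.7
Current account = -624.1 + 14.1 + 317.7 = -292.3
Financial account = -(-292.3 + 123.5) = 168.8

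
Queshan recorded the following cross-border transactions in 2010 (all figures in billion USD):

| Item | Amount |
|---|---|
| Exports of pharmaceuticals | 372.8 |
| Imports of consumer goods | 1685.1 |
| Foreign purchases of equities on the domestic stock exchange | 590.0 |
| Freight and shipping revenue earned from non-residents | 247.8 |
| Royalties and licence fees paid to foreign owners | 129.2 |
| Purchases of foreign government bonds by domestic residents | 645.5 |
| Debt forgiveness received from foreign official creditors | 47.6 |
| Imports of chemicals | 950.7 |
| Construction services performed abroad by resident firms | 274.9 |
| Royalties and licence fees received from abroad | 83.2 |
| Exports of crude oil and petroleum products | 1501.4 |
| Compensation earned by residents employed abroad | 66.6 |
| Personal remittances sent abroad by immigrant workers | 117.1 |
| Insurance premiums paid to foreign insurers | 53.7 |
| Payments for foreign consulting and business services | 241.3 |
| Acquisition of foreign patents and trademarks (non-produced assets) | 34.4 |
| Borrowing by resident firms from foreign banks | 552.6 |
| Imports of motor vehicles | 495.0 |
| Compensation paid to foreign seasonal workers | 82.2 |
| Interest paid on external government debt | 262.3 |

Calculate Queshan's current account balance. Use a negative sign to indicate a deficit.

Goods: -1685.1 - 495.0 + 1501.4 + 372.8 - 950.7 = -1256.6
Services: 247.8 + 83.2 - 129.2 + 274.9 - 241.3 - 53.7 = 181.7
Primary income: 66.6 - 262.3 - 82.2 = -277.9
Secondary income: -117.1
Current account = (-1256.6) + 181.7 + (-277.9) + (-117.1) = -1469.9
(Excluded from the current account — financial account: foreign purchases of equities on the domestic stock exchange 590.0, purchases of foreign government bonds by domestic residents 645.5, borrowing by resident firms from foreign banks 552.6; capital account: debt forgiveness received from foreign official creditors 47.6, acquisition of foreign patents and trademarks (non-produced assets) 34.4.)

-1469.9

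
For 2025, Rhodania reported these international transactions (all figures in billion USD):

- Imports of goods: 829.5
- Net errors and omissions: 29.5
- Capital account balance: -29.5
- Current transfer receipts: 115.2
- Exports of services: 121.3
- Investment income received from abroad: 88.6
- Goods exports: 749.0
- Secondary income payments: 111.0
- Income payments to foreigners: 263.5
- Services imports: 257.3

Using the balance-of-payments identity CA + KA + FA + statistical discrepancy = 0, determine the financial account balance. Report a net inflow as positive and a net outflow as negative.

Goods balance = 749.0 - 829.5 = -80.5
Services balance = 121.3 - 257.3 = -136.0
Trade balance (goods + services) = -80.5 + (-136.0) = -216.5
Net primary income = 88.6 - 263.5 = -174.9
Net secondary income = 115.2 - 111.0 = 4.2
Current account = -216.5 + (-174.9) + 4.2 = -387.2
Financial account = -(-387.2 + (-29.5) + 29.5) = 387.2

387.2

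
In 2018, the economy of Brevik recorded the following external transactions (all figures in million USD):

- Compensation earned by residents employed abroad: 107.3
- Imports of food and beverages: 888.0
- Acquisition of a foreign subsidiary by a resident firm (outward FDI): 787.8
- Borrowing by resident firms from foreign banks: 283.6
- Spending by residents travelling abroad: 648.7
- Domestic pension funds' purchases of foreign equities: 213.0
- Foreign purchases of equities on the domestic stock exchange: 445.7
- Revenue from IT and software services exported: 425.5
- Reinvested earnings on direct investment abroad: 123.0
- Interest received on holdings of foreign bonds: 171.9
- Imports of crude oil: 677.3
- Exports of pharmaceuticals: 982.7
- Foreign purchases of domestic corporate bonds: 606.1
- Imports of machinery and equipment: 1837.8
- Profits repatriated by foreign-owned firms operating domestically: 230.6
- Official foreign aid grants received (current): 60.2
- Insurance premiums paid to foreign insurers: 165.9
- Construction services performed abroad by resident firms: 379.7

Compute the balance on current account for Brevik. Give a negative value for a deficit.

Goods: 982.7 - 677.3 - 888.0 - 1837.8 = -2420.4
Services: 425.5 + 379.7 - 648.7 - 165.9 = -9.4
Primary income: 107.3 + 171.9 + 123.0 - 230.6 = 171.6
Secondary income: 60.2
Current account = (-2420.4) + (-9.4) + 171.6 + 60.2 = -2198.0
(Excluded from the current account — financial account: acquisition of a foreign subsidiary by a resident firm (outward FDI) 787.8, borrowing by resident firms from foreign banks 283.6, domestic pension funds' purchases of foreign equities 213.0, foreign purchases of equities on the domestic stock exchange 445.7, foreign purchases of domestic corporate bonds 606.1.)

-2198.0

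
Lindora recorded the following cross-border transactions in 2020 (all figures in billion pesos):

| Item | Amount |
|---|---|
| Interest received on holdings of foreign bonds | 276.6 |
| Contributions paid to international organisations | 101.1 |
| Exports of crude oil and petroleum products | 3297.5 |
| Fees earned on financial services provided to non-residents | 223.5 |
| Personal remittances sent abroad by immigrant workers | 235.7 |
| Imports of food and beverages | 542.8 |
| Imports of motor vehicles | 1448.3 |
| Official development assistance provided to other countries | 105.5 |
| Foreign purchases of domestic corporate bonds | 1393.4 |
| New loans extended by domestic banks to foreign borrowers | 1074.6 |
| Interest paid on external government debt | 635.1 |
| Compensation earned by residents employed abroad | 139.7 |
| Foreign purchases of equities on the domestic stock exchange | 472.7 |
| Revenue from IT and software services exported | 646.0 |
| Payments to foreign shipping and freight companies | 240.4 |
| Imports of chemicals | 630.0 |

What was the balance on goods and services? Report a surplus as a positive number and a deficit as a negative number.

1305.5

Goods: -630.0 - 542.8 + 3297.5 - 1448.3 = 676.4
Services: -240.4 + 223.5 + 646.0 = 629.1
Trade balance = 676.4 + 629.1 = 1305.5
(Excluded from the trade balance — primary income: interest received on holdings of foreign bonds 276.6, interest paid on external government debt 635.1, compensation earned by residents employed abroad 139.7; secondary income: contributions paid to international organisations 101.1, personal remittances sent abroad by immigrant workers 235.7, official development assistance provided to other countries 105.5; financial account: foreign purchases of domestic corporate bonds 1393.4, new loans extended by domestic banks to foreign borrowers 1074.6, foreign purchases of equities on the domestic stock exchange 472.7.)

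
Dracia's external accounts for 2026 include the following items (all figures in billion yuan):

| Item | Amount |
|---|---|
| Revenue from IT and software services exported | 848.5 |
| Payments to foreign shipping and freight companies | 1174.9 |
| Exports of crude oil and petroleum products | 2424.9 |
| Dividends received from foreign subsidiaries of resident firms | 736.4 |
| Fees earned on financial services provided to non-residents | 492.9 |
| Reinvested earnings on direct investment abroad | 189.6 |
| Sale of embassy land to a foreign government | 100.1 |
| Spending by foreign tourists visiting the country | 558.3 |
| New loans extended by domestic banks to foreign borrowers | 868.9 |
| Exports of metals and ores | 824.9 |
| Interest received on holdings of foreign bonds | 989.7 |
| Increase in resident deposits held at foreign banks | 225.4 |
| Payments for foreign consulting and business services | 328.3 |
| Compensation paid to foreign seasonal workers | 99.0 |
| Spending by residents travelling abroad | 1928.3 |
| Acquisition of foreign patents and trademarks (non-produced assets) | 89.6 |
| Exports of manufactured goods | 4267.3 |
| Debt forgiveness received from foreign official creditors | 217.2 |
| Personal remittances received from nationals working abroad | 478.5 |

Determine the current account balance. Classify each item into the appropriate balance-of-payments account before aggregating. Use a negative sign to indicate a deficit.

Goods: 824.9 + 4267.3 + 2424.9 = 7517.1
Services: -328.3 - 1928.3 - 1174.9 + 848.5 + 492.9 + 558.3 = -1531.8
Primary income: 736.4 - 99.0 + 189.6 + 989.7 = 1816.7
Secondary income: 478.5
Current account = 7517.1 + (-1531.8) + 1816.7 + 478.5 = 8280.5
(Excluded from the current account — capital account: sale of embassy land to a foreign government 100.1, acquisition of foreign patents and trademarks (non-produced assets) 89.6, debt forgiveness received from foreign official creditors 217.2; financial account: new loans extended by domestic banks to foreign borrowers 868.9, increase in resident deposits held at foreign banks 225.4.)

8280.5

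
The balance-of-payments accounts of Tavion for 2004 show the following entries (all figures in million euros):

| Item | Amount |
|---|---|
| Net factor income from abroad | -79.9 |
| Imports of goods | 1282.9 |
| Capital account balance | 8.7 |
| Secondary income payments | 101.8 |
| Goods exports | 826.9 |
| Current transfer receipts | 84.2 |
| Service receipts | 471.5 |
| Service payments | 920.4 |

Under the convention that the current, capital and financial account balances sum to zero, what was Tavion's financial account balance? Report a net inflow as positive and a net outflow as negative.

993.7

Goods balance = 826.9 - 1282.9 = -456.0
Services balance = 471.5 - 920.4 = -448.9
Trade balance (goods + services) = -456.0 + (-448.9) = -904.9
Net primary income = -79.9
Net secondary income = 84.2 - 101.8 = -17.6
Current account = -904.9 + (-79.9) + (-17.6) = -1002.4
Financial account = -(-1002.4 + 8.7) = 993.7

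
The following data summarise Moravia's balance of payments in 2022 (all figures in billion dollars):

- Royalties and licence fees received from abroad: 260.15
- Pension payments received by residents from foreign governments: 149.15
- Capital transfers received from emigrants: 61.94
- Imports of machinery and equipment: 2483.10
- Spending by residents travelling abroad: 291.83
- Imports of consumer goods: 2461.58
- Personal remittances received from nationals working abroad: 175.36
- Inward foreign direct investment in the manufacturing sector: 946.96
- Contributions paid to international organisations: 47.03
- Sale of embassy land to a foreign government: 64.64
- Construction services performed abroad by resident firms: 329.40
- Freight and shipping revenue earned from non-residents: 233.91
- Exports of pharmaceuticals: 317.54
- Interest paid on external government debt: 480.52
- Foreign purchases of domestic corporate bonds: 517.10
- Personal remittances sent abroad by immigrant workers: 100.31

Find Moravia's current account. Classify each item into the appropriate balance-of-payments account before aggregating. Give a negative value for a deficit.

-4398.86

Goods: -2461.58 + 317.54 - 2483.10 = -4627.14
Services: 260.15 - 291.83 + 329.40 + 233.91 = 531.63
Primary income: -480.52
Secondary income: 175.36 + 149.15 - 47.03 - 100.31 = 177.17
Current account = (-4627.14) + 531.63 + (-480.52) + 177.17 = -4398.86
(Excluded from the current account — capital account: capital transfers received from emigrants 61.94, sale of embassy land to a foreign government 64.64; financial account: inward foreign direct investment in the manufacturing sector 946.96, foreign purchases of domestic corporate bonds 517.10.)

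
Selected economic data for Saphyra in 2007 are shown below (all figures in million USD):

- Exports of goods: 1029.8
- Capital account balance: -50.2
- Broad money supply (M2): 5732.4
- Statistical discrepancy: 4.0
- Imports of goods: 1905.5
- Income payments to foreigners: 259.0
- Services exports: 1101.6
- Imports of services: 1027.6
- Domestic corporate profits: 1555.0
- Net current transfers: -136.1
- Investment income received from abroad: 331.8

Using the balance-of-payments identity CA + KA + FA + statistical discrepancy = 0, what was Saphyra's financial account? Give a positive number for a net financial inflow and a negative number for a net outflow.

Goods balance = 1029.8 - 1905.5 = -875.7
Services balance = 1101.6 - 1027.6 = 74.0
Trade balance (goods + services) = -875.7 + 74.0 = -801.7
Net primary income = 331.8 - 259.0 = 72.8
Net secondary income = -136.1
Current account = -801.7 + 72.8 + (-136.1) = -865.0
Financial account = -(-865.0 + (-50.2) + 4.0) = 911.2

911.2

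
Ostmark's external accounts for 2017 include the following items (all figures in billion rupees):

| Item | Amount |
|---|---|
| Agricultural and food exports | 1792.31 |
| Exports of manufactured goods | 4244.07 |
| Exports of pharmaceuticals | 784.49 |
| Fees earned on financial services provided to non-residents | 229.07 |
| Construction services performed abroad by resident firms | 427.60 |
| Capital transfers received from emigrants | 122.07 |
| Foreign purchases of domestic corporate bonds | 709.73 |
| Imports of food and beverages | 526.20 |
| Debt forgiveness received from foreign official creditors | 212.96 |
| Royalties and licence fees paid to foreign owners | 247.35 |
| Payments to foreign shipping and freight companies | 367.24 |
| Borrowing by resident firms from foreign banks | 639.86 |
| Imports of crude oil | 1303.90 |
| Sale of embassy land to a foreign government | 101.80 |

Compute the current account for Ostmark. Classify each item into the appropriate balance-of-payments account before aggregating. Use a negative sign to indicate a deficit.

5032.85

Goods: 4244.07 + 784.49 + 1792.31 - 526.20 - 1303.90 = 4990.77
Services: 229.07 + 427.60 - 247.35 - 367.24 = 42.08
Current account = 4990.77 + 42.08 = 5032.85
(Excluded from the current account — capital account: capital transfers received from emigrants 122.07, debt forgiveness received from foreign official creditors 212.96, sale of embassy land to a foreign government 101.80; financial account: foreign purchases of domestic corporate bonds 709.73, borrowing by resident firms from foreign banks 639.86.)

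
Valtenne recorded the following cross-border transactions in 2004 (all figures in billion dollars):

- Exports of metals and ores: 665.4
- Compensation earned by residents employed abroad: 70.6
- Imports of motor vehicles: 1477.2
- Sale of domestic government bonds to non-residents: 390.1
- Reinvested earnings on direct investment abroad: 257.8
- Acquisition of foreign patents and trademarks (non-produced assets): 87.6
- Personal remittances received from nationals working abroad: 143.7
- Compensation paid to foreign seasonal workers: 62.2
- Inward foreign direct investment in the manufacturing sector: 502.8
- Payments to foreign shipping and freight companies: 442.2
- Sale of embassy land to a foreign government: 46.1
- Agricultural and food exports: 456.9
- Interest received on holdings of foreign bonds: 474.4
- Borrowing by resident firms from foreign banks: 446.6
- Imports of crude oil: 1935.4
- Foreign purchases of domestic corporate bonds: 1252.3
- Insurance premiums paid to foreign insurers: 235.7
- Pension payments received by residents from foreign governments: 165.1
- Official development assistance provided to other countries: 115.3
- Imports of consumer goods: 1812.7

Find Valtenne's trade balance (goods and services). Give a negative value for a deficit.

-4780.9

Goods: -1935.4 + 456.9 + 665.4 - 1812.7 - 1477.2 = -4103.0
Services: -442.2 - 235.7 = -677.9
Trade balance = -4103.0 + (-677.9) = -4780.9
(Excluded from the trade balance — primary income: compensation earned by residents employed abroad 70.6, reinvested earnings on direct investment abroad 257.8, compensation paid to foreign seasonal workers 62.2, interest received on holdings of foreign bonds 474.4; financial account: sale of domestic government bonds to non-residents 390.1, inward foreign direct investment in the manufacturing sector 502.8, borrowing by resident firms from foreign banks 446.6, foreign purchases of domestic corporate bonds 1252.3; capital account: acquisition of foreign patents and trademarks (non-produced assets) 87.6, sale of embassy land to a foreign government 46.1; secondary income: personal remittances received from nationals working abroad 143.7, pension payments received by residents from foreign governments 165.1, official development assistance provided to other countries 115.3.)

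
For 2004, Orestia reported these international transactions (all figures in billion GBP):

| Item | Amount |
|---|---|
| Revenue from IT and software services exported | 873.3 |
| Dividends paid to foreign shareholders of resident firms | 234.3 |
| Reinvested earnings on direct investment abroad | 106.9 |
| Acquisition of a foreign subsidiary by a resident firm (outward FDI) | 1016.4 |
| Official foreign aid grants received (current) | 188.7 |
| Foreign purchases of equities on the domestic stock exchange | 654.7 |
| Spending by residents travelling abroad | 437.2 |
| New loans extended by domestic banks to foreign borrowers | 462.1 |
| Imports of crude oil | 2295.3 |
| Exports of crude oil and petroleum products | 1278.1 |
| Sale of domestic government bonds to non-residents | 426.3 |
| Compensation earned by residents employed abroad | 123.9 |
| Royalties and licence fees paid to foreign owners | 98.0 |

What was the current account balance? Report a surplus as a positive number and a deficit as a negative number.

-493.9

Goods: 1278.1 - 2295.3 = -1017.2
Services: -437.2 + 873.3 - 98.0 = 338.1
Primary income: 106.9 - 234.3 + 123.9 = -3.5
Secondary income: 188.7
Current account = (-1017.2) + 338.1 + (-3.5) + 188.7 = -493.9
(Excluded from the current account — financial account: acquisition of a foreign subsidiary by a resident firm (outward FDI) 1016.4, foreign purchases of equities on the domestic stock exchange 654.7, new loans extended by domestic banks to foreign borrowers 462.1, sale of domestic government bonds to non-residents 426.3.)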